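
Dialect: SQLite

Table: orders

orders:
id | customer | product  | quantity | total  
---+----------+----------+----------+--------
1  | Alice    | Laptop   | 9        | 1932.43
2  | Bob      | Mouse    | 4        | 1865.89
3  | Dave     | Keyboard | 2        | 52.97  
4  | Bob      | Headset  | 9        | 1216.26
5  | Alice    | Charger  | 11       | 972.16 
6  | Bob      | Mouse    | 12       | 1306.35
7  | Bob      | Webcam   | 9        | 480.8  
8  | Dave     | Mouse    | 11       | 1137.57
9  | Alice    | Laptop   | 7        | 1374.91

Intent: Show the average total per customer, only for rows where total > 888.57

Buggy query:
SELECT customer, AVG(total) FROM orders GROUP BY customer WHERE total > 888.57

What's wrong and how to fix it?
Bug: Row-level WHERE must come before GROUP BY in the clause order

Fix: Place WHERE between FROM and GROUP BY

Corrected query:
SELECT customer, AVG(total) FROM orders WHERE total > 888.57 GROUP BY customer

Result:
customer | AVG(total) 
---------+------------
Alice    | 1426.5     
Bob      | 1462.833333
Dave     | 1137.57    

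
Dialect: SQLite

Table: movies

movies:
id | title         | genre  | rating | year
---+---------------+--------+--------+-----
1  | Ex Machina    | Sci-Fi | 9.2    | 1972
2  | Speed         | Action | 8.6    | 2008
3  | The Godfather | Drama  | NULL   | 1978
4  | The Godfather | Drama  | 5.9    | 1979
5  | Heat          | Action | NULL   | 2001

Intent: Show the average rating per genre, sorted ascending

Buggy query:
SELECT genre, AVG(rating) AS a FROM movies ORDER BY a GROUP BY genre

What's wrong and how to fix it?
Bug: GROUP BY must precede ORDER BY

Fix: Reorder: SELECT … FROM … GROUP BY … ORDER BY …

Corrected query:
SELECT genre, AVG(rating) AS a FROM movies GROUP BY genre ORDER BY a

Result:
genre  | a  
-------+----
Drama  | 5.9
Action | 8.6
Sci-Fi | 9.2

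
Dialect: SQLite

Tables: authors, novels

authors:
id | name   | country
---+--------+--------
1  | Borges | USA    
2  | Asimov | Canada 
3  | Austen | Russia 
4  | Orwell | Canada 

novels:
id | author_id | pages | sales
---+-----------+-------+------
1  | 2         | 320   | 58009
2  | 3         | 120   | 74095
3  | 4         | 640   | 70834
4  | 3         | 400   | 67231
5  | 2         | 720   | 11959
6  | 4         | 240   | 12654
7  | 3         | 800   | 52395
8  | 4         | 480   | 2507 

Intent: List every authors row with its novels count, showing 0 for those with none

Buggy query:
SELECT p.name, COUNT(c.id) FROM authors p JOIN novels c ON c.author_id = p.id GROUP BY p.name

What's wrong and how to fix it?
Bug: INNER JOIN drops authors rows that have no matching novels rows

Fix: Use LEFT JOIN so parents without children still appear (COUNT(c.id) gives 0)

Corrected query:
SELECT p.name, COUNT(c.id) FROM authors p LEFT JOIN novels c ON c.author_id = p.id GROUP BY p.name

Result:
name   | COUNT(c.id)
-------+------------
Asimov | 2          
Austen | 3          
Borges | 0          
Orwell | 3          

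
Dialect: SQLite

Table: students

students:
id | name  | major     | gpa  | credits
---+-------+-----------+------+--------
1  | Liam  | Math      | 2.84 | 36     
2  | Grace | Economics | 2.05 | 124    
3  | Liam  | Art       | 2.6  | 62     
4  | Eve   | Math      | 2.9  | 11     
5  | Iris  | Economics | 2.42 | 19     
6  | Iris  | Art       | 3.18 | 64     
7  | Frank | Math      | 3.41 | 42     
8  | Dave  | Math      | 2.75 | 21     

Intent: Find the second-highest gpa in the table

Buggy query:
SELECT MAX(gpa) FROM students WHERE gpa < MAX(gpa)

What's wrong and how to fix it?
Bug: The inner MAX is an aggregate inside WHERE, which is not allowed

Fix: Compute the overall MAX in a subquery, then take MAX of rows below it

Corrected query:
SELECT MAX(gpa) FROM students WHERE gpa < (SELECT MAX(gpa) FROM students)

Result:
MAX(gpa)
--------
3.18    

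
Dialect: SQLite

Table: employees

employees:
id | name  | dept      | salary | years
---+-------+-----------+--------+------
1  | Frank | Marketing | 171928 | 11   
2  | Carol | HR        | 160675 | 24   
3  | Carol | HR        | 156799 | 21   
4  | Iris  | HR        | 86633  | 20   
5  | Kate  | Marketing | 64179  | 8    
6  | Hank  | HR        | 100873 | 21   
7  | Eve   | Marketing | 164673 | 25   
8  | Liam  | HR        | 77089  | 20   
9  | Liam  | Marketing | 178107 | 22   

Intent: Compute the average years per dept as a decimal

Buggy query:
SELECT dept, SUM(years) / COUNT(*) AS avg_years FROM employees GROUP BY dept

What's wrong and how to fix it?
Bug: Both operands are integers, so '/' performs integer division and truncates

Fix: Multiply by 1.0 (or CAST to REAL) to force floating-point division

Corrected query:
SELECT dept, SUM(years) * 1.0 / COUNT(*) AS avg_years FROM employees GROUP BY dept

Result:
dept      | avg_years
----------+----------
HR        | 21.2     
Marketing | 16.5     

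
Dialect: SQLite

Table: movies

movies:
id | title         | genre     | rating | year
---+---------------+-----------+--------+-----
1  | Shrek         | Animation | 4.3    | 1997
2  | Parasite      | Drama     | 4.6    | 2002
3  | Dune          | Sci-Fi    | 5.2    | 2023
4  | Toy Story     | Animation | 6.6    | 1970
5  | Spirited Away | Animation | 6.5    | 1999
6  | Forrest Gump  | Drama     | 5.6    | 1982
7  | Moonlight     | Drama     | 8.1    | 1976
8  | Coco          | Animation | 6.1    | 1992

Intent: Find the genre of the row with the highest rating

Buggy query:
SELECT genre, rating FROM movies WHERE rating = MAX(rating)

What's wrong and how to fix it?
Bug: WHERE is evaluated per row; an aggregate over the whole table isn't defined there

Fix: Use a subquery: WHERE rating = (SELECT MAX(rating) FROM movies)

Corrected query:
SELECT genre, rating FROM movies WHERE rating = (SELECT MAX(rating) FROM movies)

Result:
genre | rating
------+-------
Drama | 8.1   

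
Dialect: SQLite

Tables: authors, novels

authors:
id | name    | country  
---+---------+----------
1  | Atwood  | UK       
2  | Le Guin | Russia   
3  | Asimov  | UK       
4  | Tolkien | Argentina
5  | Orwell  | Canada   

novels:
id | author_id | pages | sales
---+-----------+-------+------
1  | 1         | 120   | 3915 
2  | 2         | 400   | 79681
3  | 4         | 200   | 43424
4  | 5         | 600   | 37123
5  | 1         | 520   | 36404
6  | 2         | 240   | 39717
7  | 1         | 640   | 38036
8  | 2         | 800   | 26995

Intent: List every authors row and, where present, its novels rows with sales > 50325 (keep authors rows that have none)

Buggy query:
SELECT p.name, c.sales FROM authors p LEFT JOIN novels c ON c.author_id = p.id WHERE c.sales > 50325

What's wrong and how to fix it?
Bug: A WHERE condition on the right-hand table after LEFT JOIN drops unmatched parents

Fix: Put 'c.sales > 50325' in the JOIN's ON clause instead of WHERE

Corrected query:
SELECT p.name, c.sales FROM authors p LEFT JOIN novels c ON c.author_id = p.id AND c.sales > 50325

Result:
name    | sales
--------+------
Atwood  | NULL 
Le Guin | 79681
Asimov  | NULL 
Tolkien | NULL 
Orwell  | NULL 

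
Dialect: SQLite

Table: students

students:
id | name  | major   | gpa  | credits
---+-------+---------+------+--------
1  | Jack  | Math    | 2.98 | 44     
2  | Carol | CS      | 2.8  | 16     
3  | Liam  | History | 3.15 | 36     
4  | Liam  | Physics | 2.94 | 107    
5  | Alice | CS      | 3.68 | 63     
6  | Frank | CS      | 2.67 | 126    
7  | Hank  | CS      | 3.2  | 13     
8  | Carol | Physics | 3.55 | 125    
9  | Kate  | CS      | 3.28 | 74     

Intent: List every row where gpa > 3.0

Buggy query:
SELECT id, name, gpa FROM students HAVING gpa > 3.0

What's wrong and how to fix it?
Bug: This is a non-aggregate query (no GROUP BY, no aggregates), so in SQLite the HAVING clause is invalid here; a row-level condition belongs in WHERE

Fix: Use WHERE for row-level filtering

Corrected query:
SELECT id, name, gpa FROM students WHERE gpa > 3.0

Result:
id | name  | gpa 
---+-------+-----
3  | Liam  | 3.15
5  | Alice | 3.68
7  | Hank  | 3.2 
8  | Carol | 3.55
9  | Kate  | 3.28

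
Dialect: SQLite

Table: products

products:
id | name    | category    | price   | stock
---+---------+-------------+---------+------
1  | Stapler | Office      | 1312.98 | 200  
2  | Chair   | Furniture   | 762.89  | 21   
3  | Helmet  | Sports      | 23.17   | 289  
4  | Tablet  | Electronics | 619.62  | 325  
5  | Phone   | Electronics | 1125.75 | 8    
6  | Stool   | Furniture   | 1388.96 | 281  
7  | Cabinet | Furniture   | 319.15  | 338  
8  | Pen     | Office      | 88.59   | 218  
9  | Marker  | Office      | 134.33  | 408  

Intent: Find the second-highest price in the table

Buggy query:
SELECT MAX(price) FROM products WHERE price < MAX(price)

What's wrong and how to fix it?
Bug: MAX(price) on the right of the comparison is an aggregate-in-WHERE error

Fix: Put the inner MAX in a scalar subquery

Corrected query:
SELECT MAX(price) FROM products WHERE price < (SELECT MAX(price) FROM products)

Result:
MAX(price)
----------
1312.98   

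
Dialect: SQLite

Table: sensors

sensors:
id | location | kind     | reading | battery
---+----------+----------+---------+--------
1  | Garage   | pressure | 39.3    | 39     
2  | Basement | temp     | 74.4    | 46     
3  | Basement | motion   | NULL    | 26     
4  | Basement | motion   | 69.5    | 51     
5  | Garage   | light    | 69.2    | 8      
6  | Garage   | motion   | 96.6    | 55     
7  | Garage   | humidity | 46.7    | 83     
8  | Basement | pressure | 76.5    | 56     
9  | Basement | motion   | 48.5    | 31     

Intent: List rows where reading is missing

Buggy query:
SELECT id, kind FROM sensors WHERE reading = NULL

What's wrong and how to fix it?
Bug: Comparing to NULL with '=' never matches; NULL = NULL is unknown, not true

Fix: Use IS NULL to test for NULL

Corrected query:
SELECT id, kind FROM sensors WHERE reading IS NULL

Result:
id | kind  
---+-------
3  | motion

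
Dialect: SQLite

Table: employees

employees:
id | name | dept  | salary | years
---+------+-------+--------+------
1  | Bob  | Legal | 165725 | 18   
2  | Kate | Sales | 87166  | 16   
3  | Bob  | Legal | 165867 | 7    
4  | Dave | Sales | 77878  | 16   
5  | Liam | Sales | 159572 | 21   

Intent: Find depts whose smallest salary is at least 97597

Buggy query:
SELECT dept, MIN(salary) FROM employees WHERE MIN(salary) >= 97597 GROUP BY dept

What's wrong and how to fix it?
Bug: Aggregates like MIN are computed per group after WHERE runs

Fix: Use HAVING for the per-group MIN condition

Corrected query:
SELECT dept, MIN(salary) FROM employees GROUP BY dept HAVING MIN(salary) >= 97597

Result:
dept  | MIN(salary)
------+------------
Legal | 165725     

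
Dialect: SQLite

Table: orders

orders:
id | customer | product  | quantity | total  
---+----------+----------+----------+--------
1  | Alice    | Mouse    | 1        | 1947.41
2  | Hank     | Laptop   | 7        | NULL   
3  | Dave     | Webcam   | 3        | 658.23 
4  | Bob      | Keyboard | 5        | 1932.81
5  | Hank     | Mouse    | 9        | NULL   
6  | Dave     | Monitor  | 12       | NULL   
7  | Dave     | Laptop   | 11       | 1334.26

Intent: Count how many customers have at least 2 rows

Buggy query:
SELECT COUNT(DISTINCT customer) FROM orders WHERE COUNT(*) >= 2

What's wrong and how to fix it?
Bug: COUNT(*) cannot appear in WHERE; the per-group count doesn't exist yet

Fix: Use a subquery that GROUPs and filters with HAVING, then count its rows

Corrected query:
SELECT COUNT(*) FROM (SELECT customer FROM orders GROUP BY customer HAVING COUNT(*) >= 2)

Result:
COUNT(*)
--------
2       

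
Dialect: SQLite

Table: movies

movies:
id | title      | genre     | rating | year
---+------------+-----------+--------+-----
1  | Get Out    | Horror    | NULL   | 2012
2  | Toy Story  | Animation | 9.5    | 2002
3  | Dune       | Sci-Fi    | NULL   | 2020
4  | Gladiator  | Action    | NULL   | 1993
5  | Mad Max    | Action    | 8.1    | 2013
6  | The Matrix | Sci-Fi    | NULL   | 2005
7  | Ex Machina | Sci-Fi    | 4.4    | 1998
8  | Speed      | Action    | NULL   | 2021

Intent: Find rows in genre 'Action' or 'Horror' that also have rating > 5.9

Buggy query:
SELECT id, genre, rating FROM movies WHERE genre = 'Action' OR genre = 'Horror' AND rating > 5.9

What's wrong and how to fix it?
Bug: Without parentheses, AND is evaluated before OR, so the rating filter only applies to the 'Horror' branch

Fix: Group the OR with parentheses (or use IN), then AND the threshold

Corrected query:
SELECT id, genre, rating FROM movies WHERE (genre = 'Action' OR genre = 'Horror') AND rating > 5.9

Result:
id | genre  | rating
---+--------+-------
5  | Action | 8.1   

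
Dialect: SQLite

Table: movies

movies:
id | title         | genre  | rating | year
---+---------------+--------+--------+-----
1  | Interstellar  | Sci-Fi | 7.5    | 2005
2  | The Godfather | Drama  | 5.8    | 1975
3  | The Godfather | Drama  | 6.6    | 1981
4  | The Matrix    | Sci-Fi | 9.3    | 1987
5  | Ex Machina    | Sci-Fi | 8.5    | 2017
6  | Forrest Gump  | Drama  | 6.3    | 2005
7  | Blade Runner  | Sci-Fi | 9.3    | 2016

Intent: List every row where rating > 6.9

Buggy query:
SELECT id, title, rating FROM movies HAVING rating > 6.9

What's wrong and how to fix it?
Bug: This is a non-aggregate query (no GROUP BY, no aggregates), so in SQLite the HAVING clause is invalid here; a row-level condition belongs in WHERE

Fix: Replace HAVING with WHERE since the condition applies to individual rows

Corrected query:
SELECT id, title, rating FROM movies WHERE rating > 6.9

Result:
id | title        | rating
---+--------------+-------
1  | Interstellar | 7.5   
4  | The Matrix   | 9.3   
5  | Ex Machina   | 8.5   
7  | Blade Runner | 9.3   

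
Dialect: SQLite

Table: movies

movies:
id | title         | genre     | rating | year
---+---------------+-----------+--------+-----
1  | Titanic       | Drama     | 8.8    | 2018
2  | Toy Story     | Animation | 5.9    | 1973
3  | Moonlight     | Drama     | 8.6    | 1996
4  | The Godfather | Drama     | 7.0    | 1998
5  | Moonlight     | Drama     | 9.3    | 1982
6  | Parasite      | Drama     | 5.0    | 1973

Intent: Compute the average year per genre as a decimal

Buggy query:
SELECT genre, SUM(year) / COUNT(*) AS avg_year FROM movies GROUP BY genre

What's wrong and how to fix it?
Bug: SUM(year) and COUNT(*) are both integers; the division truncates the fractional part

Fix: Cast one side to REAL so the division keeps the fractional part

Corrected query:
SELECT genre, SUM(year) * 1.0 / COUNT(*) AS avg_year FROM movies GROUP BY genre

Result:
genre     | avg_year
----------+---------
Animation | 1973    
Drama     | 1993.4  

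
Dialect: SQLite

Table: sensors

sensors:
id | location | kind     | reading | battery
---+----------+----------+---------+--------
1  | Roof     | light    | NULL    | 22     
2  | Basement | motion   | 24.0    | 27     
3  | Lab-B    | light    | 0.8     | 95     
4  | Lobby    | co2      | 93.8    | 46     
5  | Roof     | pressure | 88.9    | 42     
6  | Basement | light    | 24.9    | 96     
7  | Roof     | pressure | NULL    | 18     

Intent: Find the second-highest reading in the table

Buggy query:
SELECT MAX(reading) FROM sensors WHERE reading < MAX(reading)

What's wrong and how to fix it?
Bug: The inner MAX is an aggregate inside WHERE, which is not allowed

Fix: Put the inner MAX in a scalar subquery

Corrected query:
SELECT MAX(reading) FROM sensors WHERE reading < (SELECT MAX(reading) FROM sensors)

Result:
MAX(reading)
------------
88.9        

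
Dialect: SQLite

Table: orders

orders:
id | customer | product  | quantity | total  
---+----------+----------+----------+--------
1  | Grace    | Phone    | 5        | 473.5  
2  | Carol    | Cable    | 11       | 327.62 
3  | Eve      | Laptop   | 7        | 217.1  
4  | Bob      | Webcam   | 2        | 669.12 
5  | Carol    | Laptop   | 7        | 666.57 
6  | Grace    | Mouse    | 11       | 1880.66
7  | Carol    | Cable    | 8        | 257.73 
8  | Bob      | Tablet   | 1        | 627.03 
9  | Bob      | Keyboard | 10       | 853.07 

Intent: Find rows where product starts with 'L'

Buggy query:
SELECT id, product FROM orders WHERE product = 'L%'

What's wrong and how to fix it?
Bug: '=' compares the literal string including the % character; pattern matching needs LIKE

Fix: Replace '=' with LIKE so 'L%' is treated as a pattern

Corrected query:
SELECT id, product FROM orders WHERE product LIKE 'L%'

Result:
id | product
---+--------
3  | Laptop 
5  | Laptop 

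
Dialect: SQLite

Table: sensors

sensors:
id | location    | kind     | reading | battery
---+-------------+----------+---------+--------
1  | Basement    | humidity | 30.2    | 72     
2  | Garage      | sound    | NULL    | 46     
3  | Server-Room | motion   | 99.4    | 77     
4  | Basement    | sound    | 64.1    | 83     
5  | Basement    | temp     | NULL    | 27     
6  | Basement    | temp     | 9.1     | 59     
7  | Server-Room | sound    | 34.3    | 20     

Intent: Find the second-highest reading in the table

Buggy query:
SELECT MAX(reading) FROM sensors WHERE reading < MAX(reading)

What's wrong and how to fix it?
Bug: The inner MAX is an aggregate inside WHERE, which is not allowed

Fix: Compute the overall MAX in a subquery, then take MAX of rows below it

Corrected query:
SELECT MAX(reading) FROM sensors WHERE reading < (SELECT MAX(reading) FROM sensors)

Result:
MAX(reading)
------------
64.1        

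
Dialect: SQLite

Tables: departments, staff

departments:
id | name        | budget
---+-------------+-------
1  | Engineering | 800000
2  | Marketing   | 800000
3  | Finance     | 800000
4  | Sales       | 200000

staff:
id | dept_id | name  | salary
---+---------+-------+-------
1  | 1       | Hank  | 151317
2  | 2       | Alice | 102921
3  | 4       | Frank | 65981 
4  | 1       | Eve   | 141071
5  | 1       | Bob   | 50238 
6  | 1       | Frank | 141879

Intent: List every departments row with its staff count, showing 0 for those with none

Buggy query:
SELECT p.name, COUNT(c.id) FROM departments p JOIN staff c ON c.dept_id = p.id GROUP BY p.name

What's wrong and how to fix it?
Bug: INNER JOIN drops departments rows that have no matching staff rows

Fix: Switch to LEFT JOIN to retain unmatched parent rows

Corrected query:
SELECT p.name, COUNT(c.id) FROM departments p LEFT JOIN staff c ON c.dept_id = p.id GROUP BY p.name

Result:
name        | COUNT(c.id)
------------+------------
Engineering | 4          
Finance     | 0          
Marketing   | 1          
Sales       | 1          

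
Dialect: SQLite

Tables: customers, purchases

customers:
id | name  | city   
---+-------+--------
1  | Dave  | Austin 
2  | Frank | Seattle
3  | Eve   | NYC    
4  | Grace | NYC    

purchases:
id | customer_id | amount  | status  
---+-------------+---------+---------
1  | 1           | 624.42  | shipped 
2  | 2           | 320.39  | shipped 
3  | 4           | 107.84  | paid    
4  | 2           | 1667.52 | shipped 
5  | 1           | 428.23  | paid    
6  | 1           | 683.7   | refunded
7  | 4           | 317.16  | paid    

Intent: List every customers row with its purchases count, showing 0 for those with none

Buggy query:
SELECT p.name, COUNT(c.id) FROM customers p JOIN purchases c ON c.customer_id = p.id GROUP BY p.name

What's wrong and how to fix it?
Bug: INNER JOIN drops customers rows that have no matching purchases rows

Fix: Use LEFT JOIN so parents without children still appear (COUNT(c.id) gives 0)

Corrected query:
SELECT p.name, COUNT(c.id) FROM customers p LEFT JOIN purchases c ON c.customer_id = p.id GROUP BY p.name

Result:
name  | COUNT(c.id)
------+------------
Dave  | 3          
Eve   | 0          
Frank | 2          
Grace | 2          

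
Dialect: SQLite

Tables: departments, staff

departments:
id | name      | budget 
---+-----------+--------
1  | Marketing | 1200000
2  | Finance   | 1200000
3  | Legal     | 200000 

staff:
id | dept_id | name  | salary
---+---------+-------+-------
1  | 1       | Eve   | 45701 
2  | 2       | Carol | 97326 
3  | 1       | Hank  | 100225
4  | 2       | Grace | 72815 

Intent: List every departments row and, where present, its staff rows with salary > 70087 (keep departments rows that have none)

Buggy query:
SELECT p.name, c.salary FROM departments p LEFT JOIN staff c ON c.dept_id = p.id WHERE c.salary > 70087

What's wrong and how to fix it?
Bug: A WHERE condition on the right-hand table after LEFT JOIN drops unmatched parents

Fix: Put 'c.salary > 70087' in the JOIN's ON clause instead of WHERE

Corrected query:
SELECT p.name, c.salary FROM departments p LEFT JOIN staff c ON c.dept_id = p.id AND c.salary > 70087

Result:
name      | salary
----------+-------
Marketing | 100225
Finance   | 72815 
Finance   | 97326 
Legal     | NULL  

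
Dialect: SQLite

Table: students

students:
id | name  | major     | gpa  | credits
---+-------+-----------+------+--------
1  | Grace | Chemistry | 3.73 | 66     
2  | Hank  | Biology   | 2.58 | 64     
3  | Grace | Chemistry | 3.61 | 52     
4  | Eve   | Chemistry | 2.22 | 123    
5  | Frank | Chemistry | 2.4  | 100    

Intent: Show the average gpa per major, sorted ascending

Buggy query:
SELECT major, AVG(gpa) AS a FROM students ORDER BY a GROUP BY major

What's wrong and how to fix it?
Bug: GROUP BY must precede ORDER BY

Fix: Reorder: SELECT … FROM … GROUP BY … ORDER BY …

Corrected query:
SELECT major, AVG(gpa) AS a FROM students GROUP BY major ORDER BY a

Result:
major     | a   
----------+-----
Biology   | 2.58
Chemistry | 2.99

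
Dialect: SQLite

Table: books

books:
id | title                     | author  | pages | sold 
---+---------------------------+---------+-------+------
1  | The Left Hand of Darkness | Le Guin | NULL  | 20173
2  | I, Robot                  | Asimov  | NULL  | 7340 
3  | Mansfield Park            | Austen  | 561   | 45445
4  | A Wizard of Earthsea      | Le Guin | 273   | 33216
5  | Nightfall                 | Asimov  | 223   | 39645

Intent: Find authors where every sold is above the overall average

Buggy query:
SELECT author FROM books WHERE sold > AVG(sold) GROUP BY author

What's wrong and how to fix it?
Bug: AVG() is an aggregate; it can't sit directly in WHERE

Fix: Use a subquery for AVG and a HAVING MIN(...) filter so the condition holds for every row in the group

Corrected query:
SELECT author FROM books GROUP BY author HAVING MIN(sold) > (SELECT AVG(sold) FROM books)

Result:
author
------
Austen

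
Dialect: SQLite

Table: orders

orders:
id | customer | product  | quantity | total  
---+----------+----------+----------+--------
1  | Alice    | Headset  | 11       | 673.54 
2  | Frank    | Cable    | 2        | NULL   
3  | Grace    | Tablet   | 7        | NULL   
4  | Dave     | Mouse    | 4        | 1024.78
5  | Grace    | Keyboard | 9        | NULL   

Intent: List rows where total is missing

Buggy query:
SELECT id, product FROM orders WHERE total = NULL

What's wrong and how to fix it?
Bug: '= NULL' is always unknown in SQL three-valued logic, so no rows match

Fix: Use IS NULL to test for NULL

Corrected query:
SELECT id, product FROM orders WHERE total IS NULL

Result:
id | product 
---+---------
2  | Cable   
3  | Tablet  
5  | Keyboard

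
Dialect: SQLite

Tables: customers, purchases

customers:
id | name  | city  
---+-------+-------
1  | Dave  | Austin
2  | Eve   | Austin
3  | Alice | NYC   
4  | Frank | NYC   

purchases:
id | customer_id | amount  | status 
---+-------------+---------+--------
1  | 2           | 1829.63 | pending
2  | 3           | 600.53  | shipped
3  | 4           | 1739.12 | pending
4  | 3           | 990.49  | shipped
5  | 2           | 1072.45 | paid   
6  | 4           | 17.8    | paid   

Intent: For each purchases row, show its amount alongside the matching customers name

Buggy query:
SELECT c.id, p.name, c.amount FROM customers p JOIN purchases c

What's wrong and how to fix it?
Bug: Missing join condition: each purchases row is matched to all customers rows instead of just its own

Fix: Specify the join condition linking the foreign key to the parent id

Corrected query:
SELECT c.id, p.name, c.amount FROM customers p JOIN purchases c ON c.customer_id = p.id

Result:
id | name  | amount 
---+-------+--------
1  | Eve   | 1829.63
2  | Alice | 600.53 
3  | Frank | 1739.12
4  | Alice | 990.49 
5  | Eve   | 1072.45
6  | Frank | 17.8   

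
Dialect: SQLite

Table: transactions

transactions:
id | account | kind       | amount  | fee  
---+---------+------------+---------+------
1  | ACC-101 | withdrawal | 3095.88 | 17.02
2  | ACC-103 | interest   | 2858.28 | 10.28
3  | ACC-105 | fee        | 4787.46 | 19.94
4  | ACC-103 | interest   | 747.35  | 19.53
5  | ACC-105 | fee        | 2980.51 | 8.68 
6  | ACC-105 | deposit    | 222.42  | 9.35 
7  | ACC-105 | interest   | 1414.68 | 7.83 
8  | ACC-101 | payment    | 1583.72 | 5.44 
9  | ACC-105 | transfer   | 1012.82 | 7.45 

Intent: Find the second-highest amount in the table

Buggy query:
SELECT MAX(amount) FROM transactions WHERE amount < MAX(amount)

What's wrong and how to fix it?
Bug: MAX(amount) on the right of the comparison is an aggregate-in-WHERE error

Fix: Compute the overall MAX in a subquery, then take MAX of rows below it

Corrected query:
SELECT MAX(amount) FROM transactions WHERE amount < (SELECT MAX(amount) FROM transactions)

Result:
MAX(amount)
-----------
3095.88    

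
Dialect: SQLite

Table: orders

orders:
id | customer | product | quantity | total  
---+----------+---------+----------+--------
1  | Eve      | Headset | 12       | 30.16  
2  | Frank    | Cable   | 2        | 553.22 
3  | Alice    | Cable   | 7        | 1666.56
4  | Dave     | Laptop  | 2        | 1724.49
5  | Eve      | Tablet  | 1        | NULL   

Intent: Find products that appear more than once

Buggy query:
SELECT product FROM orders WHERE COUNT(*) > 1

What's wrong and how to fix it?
Bug: COUNT(*) is an aggregate and cannot be used in WHERE

Fix: Group first, then use HAVING for the count condition

Corrected query:
SELECT product FROM orders GROUP BY product HAVING COUNT(*) > 1

Result:
product
-------
Cable  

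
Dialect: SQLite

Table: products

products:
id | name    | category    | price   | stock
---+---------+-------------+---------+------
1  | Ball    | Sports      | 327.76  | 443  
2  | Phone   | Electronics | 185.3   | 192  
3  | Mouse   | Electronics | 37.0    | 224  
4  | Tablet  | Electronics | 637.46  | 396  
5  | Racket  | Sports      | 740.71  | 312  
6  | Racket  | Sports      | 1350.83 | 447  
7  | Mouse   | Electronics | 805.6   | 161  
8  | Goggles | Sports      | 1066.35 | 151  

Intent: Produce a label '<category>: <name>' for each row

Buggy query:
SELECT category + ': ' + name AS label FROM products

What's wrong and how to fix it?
Bug: SQLite uses || for string concatenation; + coerces text to numbers (yielding 0)

Fix: Use the || operator for string concatenation

Corrected query:
SELECT category || ': ' || name AS label FROM products

Result:
label              
-------------------
Sports: Ball       
Electronics: Phone 
Electronics: Mouse 
Electronics: Tablet
Sports: Racket     
Sports: Racket     
Electronics: Mouse 
Sports: Goggles    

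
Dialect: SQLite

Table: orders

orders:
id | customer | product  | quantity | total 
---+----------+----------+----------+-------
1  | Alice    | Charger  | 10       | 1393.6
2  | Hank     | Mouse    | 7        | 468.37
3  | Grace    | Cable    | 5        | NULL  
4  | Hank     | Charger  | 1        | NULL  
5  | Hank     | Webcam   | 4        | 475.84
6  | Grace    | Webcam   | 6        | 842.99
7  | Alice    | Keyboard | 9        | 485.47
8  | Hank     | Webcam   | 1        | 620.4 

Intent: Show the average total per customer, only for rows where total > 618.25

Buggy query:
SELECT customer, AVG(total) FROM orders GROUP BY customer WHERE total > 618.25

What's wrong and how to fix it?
Bug: WHERE cannot follow GROUP BY

Fix: Place WHERE between FROM and GROUP BY

Corrected query:
SELECT customer, AVG(total) FROM orders WHERE total > 618.25 GROUP BY customer

Result:
customer | AVG(total)
---------+-----------
Alice    | 1393.6    
Grace    | 842.99    
Hank     | 620.4     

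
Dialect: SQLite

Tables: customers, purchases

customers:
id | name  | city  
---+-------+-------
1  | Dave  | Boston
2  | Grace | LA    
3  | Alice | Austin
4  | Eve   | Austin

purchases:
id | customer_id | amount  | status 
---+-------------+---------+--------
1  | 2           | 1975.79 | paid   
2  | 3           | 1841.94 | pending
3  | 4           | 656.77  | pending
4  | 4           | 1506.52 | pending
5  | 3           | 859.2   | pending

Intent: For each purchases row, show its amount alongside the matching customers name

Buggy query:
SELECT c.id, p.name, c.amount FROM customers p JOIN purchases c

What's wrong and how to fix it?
Bug: JOIN with no ON clause produces a cartesian product; every purchases row pairs with every customers row

Fix: Add ON c.customer_id = p.id to the JOIN

Corrected query:
SELECT c.id, p.name, c.amount FROM customers p JOIN purchases c ON c.customer_id = p.id

Result:
id | name  | amount 
---+-------+--------
1  | Grace | 1975.79
2  | Alice | 1841.94
3  | Eve   | 656.77 
4  | Eve   | 1506.52
5  | Alice | 859.2  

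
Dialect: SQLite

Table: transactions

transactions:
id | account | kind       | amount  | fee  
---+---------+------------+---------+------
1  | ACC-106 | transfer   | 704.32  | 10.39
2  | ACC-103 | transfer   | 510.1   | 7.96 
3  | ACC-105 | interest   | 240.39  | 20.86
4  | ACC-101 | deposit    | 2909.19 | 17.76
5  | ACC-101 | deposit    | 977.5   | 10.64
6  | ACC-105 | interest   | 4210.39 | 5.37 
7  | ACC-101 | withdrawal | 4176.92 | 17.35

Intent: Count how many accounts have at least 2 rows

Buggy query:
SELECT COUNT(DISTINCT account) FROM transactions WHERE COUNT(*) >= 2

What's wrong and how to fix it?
Bug: COUNT(*) cannot appear in WHERE; the per-group count doesn't exist yet

Fix: Group first with HAVING COUNT(*) >= 2, then COUNT the resulting groups

Corrected query:
SELECT COUNT(*) FROM (SELECT account FROM transactions GROUP BY account HAVING COUNT(*) >= 2)

Result:
COUNT(*)
--------
2       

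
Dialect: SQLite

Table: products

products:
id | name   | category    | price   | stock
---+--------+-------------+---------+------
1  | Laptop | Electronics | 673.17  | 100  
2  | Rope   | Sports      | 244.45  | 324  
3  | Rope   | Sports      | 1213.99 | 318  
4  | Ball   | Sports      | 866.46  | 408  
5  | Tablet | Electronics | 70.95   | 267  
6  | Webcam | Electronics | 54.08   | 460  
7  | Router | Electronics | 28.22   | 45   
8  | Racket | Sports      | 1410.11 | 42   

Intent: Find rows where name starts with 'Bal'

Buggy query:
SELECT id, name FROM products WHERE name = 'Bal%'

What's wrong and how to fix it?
Bug: Wildcards only work with LIKE; '=' treats '%' as a literal character

Fix: Replace '=' with LIKE so 'Bal%' is treated as a pattern

Corrected query:
SELECT id, name FROM products WHERE name LIKE 'Bal%'

Result:
id | name
---+-----
4  | Ball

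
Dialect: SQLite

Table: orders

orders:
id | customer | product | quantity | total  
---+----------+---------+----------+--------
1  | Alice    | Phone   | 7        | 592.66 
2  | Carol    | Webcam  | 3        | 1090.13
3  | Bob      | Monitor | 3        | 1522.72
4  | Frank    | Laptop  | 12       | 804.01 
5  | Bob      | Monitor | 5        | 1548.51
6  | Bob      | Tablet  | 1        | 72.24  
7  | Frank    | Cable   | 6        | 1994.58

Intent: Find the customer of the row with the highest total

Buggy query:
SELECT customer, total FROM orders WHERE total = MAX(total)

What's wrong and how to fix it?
Bug: MAX(total) is an aggregate and cannot be used directly in WHERE

Fix: Wrap MAX in a scalar subquery so WHERE compares against a single value

Corrected query:
SELECT customer, total FROM orders WHERE total = (SELECT MAX(total) FROM orders)

Result:
customer | total  
---------+--------
Frank    | 1994.58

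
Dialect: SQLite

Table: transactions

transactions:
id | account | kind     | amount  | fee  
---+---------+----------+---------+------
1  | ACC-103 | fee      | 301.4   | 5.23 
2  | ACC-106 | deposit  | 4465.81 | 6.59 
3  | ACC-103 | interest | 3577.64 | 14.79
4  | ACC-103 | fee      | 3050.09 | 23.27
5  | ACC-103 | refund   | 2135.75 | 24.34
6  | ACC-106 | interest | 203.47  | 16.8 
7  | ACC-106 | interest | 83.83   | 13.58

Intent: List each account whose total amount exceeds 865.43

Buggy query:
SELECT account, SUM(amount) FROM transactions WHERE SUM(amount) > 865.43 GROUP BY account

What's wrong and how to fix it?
Bug: WHERE runs before GROUP BY, so aggregates aren't available there

Fix: Use HAVING (which filters groups after aggregation) instead of WHERE

Corrected query:
SELECT account, SUM(amount) FROM transactions GROUP BY account HAVING SUM(amount) > 865.43

Result:
account | SUM(amount)
--------+------------
ACC-103 | 9064.88    
ACC-106 | 4753.11    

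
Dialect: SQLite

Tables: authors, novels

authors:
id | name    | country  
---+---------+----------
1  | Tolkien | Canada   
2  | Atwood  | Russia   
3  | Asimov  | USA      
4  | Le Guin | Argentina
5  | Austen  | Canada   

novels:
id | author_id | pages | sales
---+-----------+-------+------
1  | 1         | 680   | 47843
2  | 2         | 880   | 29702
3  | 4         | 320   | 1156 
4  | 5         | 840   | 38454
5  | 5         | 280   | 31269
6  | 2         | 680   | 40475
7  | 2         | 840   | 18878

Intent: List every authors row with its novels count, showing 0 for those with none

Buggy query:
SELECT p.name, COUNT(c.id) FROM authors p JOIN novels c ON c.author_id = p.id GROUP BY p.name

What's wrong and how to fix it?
Bug: An inner join excludes parents with zero children

Fix: Switch to LEFT JOIN to retain unmatched parent rows

Corrected query:
SELECT p.name, COUNT(c.id) FROM authors p LEFT JOIN novels c ON c.author_id = p.id GROUP BY p.name

Result:
name    | COUNT(c.id)
--------+------------
Asimov  | 0          
Atwood  | 3          
Austen  | 2          
Le Guin | 1          
Tolkien | 1          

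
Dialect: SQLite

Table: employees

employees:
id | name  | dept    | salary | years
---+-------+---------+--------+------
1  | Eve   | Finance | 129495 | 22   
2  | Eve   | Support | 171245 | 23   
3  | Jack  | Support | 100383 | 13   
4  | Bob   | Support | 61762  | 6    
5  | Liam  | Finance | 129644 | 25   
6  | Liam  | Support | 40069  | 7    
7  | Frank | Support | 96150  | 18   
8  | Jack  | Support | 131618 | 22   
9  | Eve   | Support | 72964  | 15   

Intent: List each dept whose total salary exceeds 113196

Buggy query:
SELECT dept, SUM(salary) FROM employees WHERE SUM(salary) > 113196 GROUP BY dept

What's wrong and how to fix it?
Bug: WHERE runs before GROUP BY, so aggregates aren't available there

Fix: Use HAVING (which filters groups after aggregation) instead of WHERE

Corrected query:
SELECT dept, SUM(salary) FROM employees GROUP BY dept HAVING SUM(salary) > 113196

Result:
dept    | SUM(salary)
--------+------------
Finance | 259139     
Support | 674191     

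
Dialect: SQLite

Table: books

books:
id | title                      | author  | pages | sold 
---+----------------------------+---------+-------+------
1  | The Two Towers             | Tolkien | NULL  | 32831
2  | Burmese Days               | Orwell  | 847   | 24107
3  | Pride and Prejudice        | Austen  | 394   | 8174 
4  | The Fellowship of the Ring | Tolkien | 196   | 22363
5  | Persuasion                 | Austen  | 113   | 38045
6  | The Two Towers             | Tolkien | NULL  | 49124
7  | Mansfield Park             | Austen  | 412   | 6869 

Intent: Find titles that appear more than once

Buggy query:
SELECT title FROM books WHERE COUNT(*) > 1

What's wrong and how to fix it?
Bug: COUNT(*) is an aggregate and cannot be used in WHERE

Fix: Group first, then use HAVING for the count condition

Corrected query:
SELECT title FROM books GROUP BY title HAVING COUNT(*) > 1

Result:
title         
--------------
The Two Towers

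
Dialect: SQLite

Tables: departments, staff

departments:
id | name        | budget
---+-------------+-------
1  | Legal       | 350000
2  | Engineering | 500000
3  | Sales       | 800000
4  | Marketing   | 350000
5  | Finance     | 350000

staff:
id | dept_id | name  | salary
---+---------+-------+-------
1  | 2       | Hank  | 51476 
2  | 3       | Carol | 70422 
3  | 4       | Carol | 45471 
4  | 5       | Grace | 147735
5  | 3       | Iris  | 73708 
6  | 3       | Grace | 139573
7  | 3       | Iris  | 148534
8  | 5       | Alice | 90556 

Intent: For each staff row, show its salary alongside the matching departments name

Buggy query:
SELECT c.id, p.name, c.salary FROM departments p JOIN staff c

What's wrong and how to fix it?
Bug: Missing join condition: each staff row is matched to all departments rows instead of just its own

Fix: Specify the join condition linking the foreign key to the parent id

Corrected query:
SELECT c.id, p.name, c.salary FROM departments p JOIN staff c ON c.dept_id = p.id

Result:
id | name        | salary
---+-------------+-------
1  | Engineering | 51476 
2  | Sales       | 70422 
3  | Marketing   | 45471 
4  | Finance     | 147735
5  | Sales       | 73708 
6  | Sales       | 139573
7  | Sales       | 148534
8  | Finance     | 90556 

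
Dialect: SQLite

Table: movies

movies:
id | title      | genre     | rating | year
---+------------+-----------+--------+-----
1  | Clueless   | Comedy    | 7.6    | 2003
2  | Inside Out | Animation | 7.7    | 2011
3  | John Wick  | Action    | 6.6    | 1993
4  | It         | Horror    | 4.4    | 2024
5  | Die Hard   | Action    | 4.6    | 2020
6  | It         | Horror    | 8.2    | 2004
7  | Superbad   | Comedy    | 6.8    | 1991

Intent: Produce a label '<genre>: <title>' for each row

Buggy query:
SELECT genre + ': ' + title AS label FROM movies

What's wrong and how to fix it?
Bug: SQLite uses || for string concatenation; + coerces text to numbers (yielding 0)

Fix: Replace + with || to concatenate text

Corrected query:
SELECT genre || ': ' || title AS label FROM movies

Result:
label                
---------------------
Comedy: Clueless     
Animation: Inside Out
Action: John Wick    
Horror: It           
Action: Die Hard     
Horror: It           
Comedy: Superbad     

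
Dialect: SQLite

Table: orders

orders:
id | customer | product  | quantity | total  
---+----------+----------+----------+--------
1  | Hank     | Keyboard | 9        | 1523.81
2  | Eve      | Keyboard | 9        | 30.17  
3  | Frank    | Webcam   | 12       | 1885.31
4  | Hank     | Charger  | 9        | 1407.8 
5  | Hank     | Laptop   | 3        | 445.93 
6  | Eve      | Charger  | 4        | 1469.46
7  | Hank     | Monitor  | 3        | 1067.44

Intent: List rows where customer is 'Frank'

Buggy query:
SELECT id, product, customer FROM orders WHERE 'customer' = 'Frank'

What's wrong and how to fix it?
Bug: Single quotes denote string literals in SQL; the column name is being compared as a constant string

Fix: Remove the quotes around the column name (or use double quotes for an identifier)

Corrected query:
SELECT id, product, customer FROM orders WHERE customer = 'Frank'

Result:
id | product | customer
---+---------+---------
3  | Webcam  | Frank   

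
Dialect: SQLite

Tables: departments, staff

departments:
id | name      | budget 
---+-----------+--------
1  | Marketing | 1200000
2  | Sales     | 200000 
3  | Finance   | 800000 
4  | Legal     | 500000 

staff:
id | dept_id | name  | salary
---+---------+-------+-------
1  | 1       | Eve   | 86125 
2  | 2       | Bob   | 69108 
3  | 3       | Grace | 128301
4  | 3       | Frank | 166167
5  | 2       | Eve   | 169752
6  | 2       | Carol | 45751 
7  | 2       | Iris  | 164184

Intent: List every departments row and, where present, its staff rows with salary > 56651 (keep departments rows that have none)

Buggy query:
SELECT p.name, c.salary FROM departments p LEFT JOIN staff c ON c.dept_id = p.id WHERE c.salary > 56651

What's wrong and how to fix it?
Bug: Filtering c.salary in WHERE discards the NULL rows produced by LEFT JOIN, turning it into an inner join

Fix: Put 'c.salary > 56651' in the JOIN's ON clause instead of WHERE

Corrected query:
SELECT p.name, c.salary FROM departments p LEFT JOIN staff c ON c.dept_id = p.id AND c.salary > 56651

Result:
name      | salary
----------+-------
Marketing | 86125 
Sales     | 69108 
Sales     | 164184
Sales     | 169752
Finance   | 128301
Finance   | 166167
Legal     | NULL  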